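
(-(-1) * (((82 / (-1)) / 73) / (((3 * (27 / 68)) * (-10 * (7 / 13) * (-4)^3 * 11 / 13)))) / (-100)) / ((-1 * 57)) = -117793 / 207617256000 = -0.00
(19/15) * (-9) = -57/5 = -11.40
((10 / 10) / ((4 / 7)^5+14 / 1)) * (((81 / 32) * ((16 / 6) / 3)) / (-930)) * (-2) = 0.00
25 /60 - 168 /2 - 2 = -1027 /12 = -85.58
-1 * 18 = -18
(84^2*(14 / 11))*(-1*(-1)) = 98784 / 11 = 8980.36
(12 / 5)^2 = 144 / 25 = 5.76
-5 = -5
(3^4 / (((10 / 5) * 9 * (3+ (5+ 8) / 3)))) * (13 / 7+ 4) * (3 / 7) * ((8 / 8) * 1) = 3321 / 2156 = 1.54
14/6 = 7/3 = 2.33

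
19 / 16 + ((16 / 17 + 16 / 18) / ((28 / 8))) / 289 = 841403 / 707472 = 1.19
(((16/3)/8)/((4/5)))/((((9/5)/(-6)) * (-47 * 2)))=25/846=0.03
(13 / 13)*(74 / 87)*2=148 / 87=1.70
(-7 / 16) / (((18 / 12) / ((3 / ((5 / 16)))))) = -14 / 5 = -2.80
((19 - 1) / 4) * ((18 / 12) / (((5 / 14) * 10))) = 189 / 100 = 1.89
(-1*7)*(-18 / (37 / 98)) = 12348 / 37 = 333.73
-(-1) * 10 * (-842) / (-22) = 4210 / 11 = 382.73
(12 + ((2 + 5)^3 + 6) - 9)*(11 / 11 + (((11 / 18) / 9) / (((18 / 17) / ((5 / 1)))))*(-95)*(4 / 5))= -5996672 / 729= -8225.89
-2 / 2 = -1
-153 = -153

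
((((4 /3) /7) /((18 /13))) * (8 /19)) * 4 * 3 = 832 /1197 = 0.70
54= 54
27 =27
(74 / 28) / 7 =37 / 98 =0.38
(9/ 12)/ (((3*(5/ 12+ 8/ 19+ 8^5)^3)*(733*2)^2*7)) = 740772/ 1568532938710479170573314625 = 0.00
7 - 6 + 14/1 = 15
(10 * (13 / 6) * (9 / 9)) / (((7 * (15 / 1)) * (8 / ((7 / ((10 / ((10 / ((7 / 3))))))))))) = 13 / 168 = 0.08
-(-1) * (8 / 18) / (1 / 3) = 4 / 3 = 1.33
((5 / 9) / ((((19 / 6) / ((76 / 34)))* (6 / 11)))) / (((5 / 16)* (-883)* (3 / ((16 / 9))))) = -5632 / 3647673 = -0.00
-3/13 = -0.23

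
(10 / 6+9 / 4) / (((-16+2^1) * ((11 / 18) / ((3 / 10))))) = -423 / 3080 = -0.14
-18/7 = -2.57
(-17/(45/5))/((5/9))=-17/5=-3.40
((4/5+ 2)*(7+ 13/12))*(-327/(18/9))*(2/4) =-74011/40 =-1850.28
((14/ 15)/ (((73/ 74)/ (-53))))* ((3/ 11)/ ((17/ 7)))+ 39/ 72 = -8337229/ 1638120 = -5.09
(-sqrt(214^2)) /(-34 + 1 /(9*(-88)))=169488 /26929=6.29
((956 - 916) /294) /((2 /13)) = 130 /147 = 0.88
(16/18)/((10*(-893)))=-4/40185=-0.00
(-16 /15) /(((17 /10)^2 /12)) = -1280 /289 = -4.43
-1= -1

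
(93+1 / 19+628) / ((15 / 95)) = 13700 / 3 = 4566.67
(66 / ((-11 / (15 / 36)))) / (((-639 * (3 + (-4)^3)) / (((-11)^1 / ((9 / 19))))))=1045 / 701622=0.00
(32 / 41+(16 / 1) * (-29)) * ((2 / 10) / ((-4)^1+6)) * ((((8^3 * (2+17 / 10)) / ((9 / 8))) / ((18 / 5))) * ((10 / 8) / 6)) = -44973056 / 9963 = -4514.01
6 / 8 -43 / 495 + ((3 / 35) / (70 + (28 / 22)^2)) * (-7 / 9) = 5681243 / 8579340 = 0.66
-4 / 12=-1 / 3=-0.33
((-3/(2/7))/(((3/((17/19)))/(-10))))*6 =187.89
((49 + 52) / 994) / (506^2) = 101 / 254499784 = 0.00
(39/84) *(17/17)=13/28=0.46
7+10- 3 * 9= -10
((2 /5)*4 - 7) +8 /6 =-61 /15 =-4.07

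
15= 15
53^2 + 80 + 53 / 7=20276 / 7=2896.57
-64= -64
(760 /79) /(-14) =-380 /553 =-0.69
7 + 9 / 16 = 121 / 16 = 7.56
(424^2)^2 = 32319410176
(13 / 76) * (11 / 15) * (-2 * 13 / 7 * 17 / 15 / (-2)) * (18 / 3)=31603 / 19950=1.58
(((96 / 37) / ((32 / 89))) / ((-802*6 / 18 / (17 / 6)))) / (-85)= 267 / 296740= 0.00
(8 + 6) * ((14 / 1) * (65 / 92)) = 3185 / 23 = 138.48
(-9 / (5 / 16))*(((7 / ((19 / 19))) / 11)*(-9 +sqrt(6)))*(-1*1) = -9072 / 55 +1008*sqrt(6) / 55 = -120.05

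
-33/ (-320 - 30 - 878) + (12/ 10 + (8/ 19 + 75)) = 8941747/ 116660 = 76.65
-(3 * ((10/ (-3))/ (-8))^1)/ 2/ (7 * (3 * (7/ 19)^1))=-95/ 1176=-0.08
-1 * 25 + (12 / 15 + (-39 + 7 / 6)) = -1861 / 30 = -62.03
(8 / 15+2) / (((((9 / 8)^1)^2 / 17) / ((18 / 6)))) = 41344 / 405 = 102.08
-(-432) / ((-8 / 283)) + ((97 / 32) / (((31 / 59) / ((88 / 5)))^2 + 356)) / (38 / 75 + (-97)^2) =-34499079790013180548 / 2257497696116739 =-15282.00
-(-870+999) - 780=-909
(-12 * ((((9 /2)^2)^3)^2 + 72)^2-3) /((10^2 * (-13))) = 239299828982035237544259 /5452595200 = 43887327080879.81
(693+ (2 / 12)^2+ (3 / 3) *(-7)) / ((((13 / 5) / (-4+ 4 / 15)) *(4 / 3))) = -172879 / 234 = -738.80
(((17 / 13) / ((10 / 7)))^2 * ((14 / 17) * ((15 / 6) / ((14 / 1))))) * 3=2499 / 6760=0.37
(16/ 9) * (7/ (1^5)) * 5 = 560/ 9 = 62.22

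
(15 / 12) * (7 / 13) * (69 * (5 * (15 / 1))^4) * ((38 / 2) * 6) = 4355490234375 / 26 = 167518855168.27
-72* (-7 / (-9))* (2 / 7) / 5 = -16 / 5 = -3.20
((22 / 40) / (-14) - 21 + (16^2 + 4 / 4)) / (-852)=-22023 / 79520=-0.28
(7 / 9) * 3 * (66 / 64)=77 / 32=2.41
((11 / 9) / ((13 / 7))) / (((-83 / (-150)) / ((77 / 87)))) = 296450 / 281619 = 1.05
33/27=11/9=1.22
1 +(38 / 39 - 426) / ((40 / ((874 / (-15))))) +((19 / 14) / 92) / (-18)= 1557493051 / 2511600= 620.12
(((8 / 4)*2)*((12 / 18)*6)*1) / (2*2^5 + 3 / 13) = 208 / 835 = 0.25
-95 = -95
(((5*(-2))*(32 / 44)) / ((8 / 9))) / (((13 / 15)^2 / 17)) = -185.18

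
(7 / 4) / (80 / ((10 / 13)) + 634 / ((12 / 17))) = 3 / 1718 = 0.00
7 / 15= 0.47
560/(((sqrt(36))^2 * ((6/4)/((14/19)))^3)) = 1.84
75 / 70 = 15 / 14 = 1.07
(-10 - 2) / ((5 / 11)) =-132 / 5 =-26.40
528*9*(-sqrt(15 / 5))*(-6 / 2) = 14256*sqrt(3) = 24692.12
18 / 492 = 3 / 82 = 0.04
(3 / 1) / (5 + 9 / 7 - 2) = 0.70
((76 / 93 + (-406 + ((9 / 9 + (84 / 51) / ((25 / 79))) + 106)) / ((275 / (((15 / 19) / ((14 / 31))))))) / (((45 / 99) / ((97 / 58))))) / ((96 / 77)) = -648086289829 / 209071440000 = -3.10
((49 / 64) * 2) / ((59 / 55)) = 2695 / 1888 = 1.43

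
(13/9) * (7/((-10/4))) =-182/45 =-4.04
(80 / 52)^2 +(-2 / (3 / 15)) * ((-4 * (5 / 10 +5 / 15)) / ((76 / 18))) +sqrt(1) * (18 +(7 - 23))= 12.26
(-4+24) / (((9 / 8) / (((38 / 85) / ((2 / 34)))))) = 1216 / 9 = 135.11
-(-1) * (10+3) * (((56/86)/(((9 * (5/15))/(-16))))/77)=-832/1419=-0.59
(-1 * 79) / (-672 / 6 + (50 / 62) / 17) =41633 / 58999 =0.71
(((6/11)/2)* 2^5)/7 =96/77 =1.25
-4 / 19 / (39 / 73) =-292 / 741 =-0.39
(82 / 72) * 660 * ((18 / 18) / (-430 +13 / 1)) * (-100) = 180.26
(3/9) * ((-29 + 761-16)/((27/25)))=17900/81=220.99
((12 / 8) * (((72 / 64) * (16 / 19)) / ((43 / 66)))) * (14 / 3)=10.18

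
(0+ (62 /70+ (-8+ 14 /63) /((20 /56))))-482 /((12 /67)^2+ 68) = -192241139 /6871410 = -27.98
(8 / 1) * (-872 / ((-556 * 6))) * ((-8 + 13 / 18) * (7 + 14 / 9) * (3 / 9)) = -4397932 / 101331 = -43.40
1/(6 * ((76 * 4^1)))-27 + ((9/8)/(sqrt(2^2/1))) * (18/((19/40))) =-10367/1824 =-5.68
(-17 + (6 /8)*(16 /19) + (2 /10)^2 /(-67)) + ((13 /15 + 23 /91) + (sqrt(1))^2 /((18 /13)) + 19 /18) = -351138776 /26064675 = -13.47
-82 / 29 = -2.83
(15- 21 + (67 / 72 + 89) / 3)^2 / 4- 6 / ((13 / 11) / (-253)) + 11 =1439.18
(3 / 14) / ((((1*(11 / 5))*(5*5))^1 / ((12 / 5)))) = 18 / 1925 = 0.01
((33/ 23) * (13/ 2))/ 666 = 143/ 10212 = 0.01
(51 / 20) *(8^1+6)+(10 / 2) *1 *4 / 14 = 2599 / 70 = 37.13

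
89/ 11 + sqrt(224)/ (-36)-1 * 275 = -267.32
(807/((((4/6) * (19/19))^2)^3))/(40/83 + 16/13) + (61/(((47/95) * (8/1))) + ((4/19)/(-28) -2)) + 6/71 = 13449347305841/2499599872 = 5380.60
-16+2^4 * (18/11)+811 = 9033/11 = 821.18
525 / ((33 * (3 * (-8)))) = -175 / 264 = -0.66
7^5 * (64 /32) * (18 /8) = 151263 /2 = 75631.50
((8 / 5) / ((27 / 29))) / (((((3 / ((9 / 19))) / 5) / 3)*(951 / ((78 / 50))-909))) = -754 / 55461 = -0.01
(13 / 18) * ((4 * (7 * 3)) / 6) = 91 / 9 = 10.11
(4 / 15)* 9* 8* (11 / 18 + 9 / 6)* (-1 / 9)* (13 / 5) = -7904 / 675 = -11.71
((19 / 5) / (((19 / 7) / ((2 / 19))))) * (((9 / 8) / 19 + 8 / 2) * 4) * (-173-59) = -1002008 / 1805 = -555.13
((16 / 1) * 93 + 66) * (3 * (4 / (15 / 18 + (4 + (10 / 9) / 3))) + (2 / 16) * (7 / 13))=53891943 / 14612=3688.20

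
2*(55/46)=2.39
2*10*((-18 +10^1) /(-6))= 80 /3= 26.67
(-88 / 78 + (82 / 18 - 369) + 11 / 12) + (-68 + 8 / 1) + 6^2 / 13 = -421.89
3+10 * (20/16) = 31/2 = 15.50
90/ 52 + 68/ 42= 1829/ 546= 3.35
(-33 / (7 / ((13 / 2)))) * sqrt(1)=-429 / 14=-30.64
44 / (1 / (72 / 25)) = 3168 / 25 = 126.72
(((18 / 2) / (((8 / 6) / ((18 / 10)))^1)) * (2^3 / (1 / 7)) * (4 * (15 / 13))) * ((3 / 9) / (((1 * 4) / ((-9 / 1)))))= -2355.23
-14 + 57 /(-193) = -2759 /193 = -14.30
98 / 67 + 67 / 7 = 5175 / 469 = 11.03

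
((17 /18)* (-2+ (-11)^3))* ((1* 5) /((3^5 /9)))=-113305 /486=-233.14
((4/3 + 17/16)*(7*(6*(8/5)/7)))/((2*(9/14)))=161/9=17.89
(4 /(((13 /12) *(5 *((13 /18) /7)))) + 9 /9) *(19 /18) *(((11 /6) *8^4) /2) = 32329.88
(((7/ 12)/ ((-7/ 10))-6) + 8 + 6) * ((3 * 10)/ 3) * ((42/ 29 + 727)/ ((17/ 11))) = 49960625/ 1479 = 33780.00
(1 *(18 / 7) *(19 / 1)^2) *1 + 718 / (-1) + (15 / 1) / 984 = 482851 / 2296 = 210.30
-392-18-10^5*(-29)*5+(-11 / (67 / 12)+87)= 971478227 / 67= 14499675.03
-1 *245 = -245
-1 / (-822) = 1 / 822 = 0.00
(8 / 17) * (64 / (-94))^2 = 8192 / 37553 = 0.22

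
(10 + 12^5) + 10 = 248852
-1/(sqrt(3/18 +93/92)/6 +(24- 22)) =-0.46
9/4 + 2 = 17/4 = 4.25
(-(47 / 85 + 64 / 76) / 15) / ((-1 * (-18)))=-751 / 145350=-0.01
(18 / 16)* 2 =2.25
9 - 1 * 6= 3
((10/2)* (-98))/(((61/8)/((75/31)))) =-294000/1891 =-155.47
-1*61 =-61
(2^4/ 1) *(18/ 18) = 16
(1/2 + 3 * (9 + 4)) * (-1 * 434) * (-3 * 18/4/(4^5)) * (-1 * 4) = -462861/512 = -904.03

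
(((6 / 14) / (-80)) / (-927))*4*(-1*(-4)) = 0.00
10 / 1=10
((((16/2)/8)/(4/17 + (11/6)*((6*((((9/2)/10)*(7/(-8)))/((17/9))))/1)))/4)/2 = -340/5597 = -0.06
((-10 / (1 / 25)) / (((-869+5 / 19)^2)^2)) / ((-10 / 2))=3258025 / 37113966160128648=0.00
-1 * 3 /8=-0.38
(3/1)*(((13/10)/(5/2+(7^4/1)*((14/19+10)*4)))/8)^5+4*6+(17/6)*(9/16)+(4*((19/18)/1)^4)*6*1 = 11459887252299147823236037964953231584914431927/206901175187119319860142234219085527961600000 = 55.39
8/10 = 4/5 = 0.80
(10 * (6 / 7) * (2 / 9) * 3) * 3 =120 / 7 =17.14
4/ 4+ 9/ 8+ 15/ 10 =29/ 8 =3.62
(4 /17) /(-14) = -2 /119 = -0.02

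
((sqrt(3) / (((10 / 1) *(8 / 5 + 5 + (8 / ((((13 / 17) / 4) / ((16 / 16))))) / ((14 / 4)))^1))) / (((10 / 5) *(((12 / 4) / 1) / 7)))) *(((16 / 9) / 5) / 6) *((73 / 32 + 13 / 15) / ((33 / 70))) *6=6737549 *sqrt(3) / 451362780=0.03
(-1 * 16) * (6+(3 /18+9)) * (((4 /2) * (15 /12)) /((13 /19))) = -2660 /3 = -886.67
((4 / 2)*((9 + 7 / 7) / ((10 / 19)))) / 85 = 38 / 85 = 0.45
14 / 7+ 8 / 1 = 10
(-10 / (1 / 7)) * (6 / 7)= -60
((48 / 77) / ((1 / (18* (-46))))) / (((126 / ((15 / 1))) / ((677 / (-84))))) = 1868520 / 3773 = 495.23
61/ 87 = 0.70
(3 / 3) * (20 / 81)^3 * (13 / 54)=52000 / 14348907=0.00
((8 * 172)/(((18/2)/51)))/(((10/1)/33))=128656/5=25731.20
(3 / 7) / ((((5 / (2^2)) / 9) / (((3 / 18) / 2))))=9 / 35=0.26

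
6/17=0.35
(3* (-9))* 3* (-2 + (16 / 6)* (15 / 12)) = -108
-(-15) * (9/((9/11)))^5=2415765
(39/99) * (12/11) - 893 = -108001/121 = -892.57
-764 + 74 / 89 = -67922 / 89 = -763.17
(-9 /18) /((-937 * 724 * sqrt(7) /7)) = sqrt(7) /1356776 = 0.00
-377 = -377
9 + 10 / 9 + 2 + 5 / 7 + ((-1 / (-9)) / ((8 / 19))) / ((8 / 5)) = 17459 / 1344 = 12.99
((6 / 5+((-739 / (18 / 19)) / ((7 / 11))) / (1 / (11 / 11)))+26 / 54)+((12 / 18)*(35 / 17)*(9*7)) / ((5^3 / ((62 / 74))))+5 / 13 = -94516498049 / 77272650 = -1223.16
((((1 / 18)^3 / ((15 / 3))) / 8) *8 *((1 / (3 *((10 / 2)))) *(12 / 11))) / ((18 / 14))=7 / 3608550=0.00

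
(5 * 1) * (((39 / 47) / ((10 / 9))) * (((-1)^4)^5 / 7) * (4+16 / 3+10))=3393 / 329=10.31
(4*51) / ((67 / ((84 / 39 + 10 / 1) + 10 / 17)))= 33792 / 871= 38.80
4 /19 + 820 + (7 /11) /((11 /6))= 1886462 /2299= 820.56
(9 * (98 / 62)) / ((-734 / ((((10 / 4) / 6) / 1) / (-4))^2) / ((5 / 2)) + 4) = -55125 / 104834932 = -0.00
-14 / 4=-7 / 2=-3.50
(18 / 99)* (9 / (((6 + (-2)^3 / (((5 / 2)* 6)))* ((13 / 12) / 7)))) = 11340 / 5863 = 1.93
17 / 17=1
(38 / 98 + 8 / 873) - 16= -667453 / 42777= -15.60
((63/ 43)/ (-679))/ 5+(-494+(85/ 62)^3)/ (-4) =2442527080677/ 19881321760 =122.86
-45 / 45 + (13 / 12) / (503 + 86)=-7055 / 7068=-1.00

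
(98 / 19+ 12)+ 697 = 714.16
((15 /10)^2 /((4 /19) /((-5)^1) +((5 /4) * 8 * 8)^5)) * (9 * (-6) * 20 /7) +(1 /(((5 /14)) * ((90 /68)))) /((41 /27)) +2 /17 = 3187013636038979 /2109462755528450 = 1.51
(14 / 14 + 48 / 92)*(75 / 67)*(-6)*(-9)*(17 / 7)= 223.39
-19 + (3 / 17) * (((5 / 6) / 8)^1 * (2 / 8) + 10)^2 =-1.26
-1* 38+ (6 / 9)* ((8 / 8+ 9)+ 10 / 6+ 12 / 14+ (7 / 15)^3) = -2096698 / 70875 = -29.58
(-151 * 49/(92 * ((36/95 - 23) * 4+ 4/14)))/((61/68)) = 83645695/84154746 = 0.99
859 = 859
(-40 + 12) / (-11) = 28 / 11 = 2.55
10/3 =3.33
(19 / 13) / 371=19 / 4823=0.00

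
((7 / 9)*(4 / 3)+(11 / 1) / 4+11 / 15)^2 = 5958481 / 291600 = 20.43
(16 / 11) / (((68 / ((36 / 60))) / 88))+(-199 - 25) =-222.87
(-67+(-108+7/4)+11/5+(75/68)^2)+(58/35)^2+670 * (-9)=-35102781859/5664400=-6197.09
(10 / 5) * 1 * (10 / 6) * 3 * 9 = 90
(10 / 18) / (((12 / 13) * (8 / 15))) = 325 / 288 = 1.13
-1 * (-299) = 299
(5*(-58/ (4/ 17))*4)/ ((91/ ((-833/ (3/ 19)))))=11146730/ 39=285813.59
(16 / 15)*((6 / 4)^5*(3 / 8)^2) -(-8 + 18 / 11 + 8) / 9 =6739 / 7040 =0.96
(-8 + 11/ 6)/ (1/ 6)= -37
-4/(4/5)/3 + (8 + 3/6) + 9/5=259/30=8.63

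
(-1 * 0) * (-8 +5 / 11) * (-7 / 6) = 0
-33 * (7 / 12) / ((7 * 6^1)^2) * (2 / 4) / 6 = -0.00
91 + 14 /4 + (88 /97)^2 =1793789 /18818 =95.32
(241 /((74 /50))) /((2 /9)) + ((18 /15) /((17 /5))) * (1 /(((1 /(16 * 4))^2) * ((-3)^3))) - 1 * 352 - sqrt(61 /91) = 3704873 /11322 - sqrt(5551) /91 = 326.41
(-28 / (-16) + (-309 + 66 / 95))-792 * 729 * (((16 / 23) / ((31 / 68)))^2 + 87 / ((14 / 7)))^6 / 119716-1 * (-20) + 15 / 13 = -912217985052186577255788699302828245717325091043925721 / 20416603769593184775920763175289812342576480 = -44680202219.08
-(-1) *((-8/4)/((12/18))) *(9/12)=-9/4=-2.25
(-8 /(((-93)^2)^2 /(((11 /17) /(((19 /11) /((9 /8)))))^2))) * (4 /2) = -14641 /385400089636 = -0.00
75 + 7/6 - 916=-839.83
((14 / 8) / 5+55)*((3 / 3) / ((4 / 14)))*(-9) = -69741 / 40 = -1743.52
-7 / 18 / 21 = -1 / 54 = -0.02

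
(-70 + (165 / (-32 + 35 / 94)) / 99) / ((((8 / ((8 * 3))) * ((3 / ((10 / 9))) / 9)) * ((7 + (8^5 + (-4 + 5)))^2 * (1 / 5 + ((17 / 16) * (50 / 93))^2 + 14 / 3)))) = -2729240000 / 21734279351742529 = -0.00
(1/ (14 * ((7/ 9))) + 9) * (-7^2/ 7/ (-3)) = 297/ 14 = 21.21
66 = 66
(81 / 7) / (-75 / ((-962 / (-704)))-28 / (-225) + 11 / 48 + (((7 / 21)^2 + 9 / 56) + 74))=140259600 / 239269841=0.59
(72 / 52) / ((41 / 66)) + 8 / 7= 12580 / 3731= 3.37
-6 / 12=-1 / 2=-0.50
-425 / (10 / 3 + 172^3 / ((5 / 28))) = -6375 / 427429682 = -0.00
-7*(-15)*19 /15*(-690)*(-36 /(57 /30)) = 1738800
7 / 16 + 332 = 5319 / 16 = 332.44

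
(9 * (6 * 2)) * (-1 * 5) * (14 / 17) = -444.71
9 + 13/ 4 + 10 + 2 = 97/ 4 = 24.25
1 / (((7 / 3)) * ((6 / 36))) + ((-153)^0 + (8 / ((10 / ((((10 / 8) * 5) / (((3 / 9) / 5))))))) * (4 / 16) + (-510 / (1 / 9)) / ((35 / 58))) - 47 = -213667 / 28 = -7630.96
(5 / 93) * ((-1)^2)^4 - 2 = -181 / 93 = -1.95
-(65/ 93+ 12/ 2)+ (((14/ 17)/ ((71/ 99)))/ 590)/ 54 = -443654603/ 66228090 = -6.70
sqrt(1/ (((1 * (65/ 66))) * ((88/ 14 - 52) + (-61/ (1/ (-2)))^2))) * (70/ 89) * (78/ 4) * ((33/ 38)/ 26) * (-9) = -6237 * sqrt(779789010)/ 4566660488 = -0.04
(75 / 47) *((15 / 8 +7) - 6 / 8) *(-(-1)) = 12.97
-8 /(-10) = 4 /5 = 0.80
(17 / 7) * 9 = 153 / 7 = 21.86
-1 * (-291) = 291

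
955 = 955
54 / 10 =5.40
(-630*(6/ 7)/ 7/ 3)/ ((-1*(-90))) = -2/ 7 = -0.29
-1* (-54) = 54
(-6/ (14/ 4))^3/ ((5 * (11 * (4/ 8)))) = -0.18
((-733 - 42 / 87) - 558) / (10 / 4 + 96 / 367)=-27490502 / 58783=-467.66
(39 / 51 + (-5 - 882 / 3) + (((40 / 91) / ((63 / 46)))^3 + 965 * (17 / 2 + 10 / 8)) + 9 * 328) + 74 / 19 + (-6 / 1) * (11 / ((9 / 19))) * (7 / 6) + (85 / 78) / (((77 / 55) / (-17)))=2894770203132465059 / 243449192845404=11890.65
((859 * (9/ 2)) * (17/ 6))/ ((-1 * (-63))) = 14603/ 84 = 173.85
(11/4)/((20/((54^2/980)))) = 8019/19600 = 0.41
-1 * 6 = -6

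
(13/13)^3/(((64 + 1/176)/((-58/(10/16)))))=-81664/56325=-1.45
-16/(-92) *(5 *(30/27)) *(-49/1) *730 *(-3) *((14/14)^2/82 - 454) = -44386993000/943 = -47069981.97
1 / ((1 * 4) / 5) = 5 / 4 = 1.25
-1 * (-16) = 16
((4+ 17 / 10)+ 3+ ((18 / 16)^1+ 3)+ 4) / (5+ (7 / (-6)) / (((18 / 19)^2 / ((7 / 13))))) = 2126007 / 543355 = 3.91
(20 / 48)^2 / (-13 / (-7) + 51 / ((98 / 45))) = 1225 / 178344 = 0.01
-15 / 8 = -1.88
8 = 8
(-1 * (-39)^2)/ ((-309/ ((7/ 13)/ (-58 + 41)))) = -273/ 1751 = -0.16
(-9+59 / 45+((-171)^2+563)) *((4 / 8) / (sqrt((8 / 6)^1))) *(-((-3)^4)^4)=-3206583728073 *sqrt(3) / 10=-555396593574.61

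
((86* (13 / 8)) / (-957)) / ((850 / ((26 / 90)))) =-7267 / 146421000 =-0.00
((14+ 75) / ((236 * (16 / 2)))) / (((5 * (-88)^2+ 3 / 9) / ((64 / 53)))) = 534 / 363235447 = 0.00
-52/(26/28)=-56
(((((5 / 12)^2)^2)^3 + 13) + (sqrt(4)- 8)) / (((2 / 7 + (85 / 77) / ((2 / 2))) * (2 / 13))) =32.74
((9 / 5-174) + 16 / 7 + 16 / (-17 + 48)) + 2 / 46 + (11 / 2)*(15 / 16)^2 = -2102074327 / 12776960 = -164.52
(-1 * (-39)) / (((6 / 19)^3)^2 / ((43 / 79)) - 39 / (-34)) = 894154014286 / 26340420151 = 33.95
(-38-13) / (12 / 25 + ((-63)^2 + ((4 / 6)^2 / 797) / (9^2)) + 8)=-740791575 / 57774189781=-0.01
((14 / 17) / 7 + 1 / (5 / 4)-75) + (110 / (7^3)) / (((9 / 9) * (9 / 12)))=-6442213 / 87465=-73.65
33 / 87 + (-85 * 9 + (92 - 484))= -33542 / 29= -1156.62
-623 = -623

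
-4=-4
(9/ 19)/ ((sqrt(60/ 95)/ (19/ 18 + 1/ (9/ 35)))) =89*sqrt(57)/ 228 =2.95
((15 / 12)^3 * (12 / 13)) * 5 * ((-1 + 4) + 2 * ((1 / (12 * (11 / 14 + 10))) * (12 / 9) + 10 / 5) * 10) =36698125 / 94224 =389.48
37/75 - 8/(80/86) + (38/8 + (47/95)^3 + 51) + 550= 6150099311/10288500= 597.76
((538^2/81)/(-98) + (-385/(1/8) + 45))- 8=-12222389/3969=-3079.46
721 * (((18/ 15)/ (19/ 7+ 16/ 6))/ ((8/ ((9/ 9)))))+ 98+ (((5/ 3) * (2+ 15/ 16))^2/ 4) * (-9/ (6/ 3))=105452211/ 1157120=91.13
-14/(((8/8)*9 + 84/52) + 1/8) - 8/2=-5924/1117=-5.30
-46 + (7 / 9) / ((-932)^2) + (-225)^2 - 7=395352476359 / 7817616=50572.00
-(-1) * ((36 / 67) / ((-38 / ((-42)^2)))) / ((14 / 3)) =-5.34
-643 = -643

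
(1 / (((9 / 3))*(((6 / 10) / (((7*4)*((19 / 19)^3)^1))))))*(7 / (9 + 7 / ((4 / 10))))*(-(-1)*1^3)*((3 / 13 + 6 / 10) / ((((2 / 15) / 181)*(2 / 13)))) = 1596420 / 53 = 30121.13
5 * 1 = 5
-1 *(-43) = 43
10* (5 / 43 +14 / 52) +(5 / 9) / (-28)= 540265 / 140868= 3.84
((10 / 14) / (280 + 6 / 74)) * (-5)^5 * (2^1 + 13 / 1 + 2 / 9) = -79203125 / 652869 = -121.32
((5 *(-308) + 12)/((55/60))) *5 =-91680/11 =-8334.55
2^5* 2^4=512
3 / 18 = 0.17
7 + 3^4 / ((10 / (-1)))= -1.10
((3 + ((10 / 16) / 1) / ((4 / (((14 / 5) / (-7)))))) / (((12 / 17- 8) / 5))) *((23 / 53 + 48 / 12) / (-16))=938825 / 1682432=0.56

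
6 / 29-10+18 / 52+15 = 4187 / 754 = 5.55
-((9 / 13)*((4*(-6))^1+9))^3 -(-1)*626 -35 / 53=203215046 / 116441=1745.22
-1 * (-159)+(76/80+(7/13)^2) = 541611/3380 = 160.24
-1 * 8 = -8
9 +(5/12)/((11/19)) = 1283/132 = 9.72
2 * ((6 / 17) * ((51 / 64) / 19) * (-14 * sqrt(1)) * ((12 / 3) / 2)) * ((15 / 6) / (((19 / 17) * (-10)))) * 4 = 1071 / 1444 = 0.74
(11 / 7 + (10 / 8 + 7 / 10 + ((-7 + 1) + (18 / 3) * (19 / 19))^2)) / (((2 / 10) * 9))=493 / 252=1.96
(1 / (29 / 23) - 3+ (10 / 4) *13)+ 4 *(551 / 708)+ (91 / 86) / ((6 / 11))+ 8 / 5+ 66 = 102.95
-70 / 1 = -70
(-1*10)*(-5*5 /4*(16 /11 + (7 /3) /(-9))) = 44375 /594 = 74.71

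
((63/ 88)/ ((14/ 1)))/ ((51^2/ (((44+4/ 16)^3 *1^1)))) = 5545233/ 3255296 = 1.70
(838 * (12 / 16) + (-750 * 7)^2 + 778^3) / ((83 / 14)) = 6978637127 / 83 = 84079965.39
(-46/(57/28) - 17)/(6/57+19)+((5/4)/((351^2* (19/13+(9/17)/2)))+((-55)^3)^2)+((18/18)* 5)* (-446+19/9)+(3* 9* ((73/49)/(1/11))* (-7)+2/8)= 96876141694098570977/3499780284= 27680635306.45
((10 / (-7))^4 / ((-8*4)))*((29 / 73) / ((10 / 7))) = -3625 / 100156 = -0.04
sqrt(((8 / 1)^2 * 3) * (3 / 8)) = 6 * sqrt(2) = 8.49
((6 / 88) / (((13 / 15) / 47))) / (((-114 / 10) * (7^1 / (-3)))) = 10575 / 76076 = 0.14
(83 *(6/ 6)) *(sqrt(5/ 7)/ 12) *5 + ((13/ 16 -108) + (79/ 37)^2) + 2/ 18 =-20209907/ 197136 + 415 *sqrt(35)/ 84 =-73.29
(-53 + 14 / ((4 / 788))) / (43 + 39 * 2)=2705 / 121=22.36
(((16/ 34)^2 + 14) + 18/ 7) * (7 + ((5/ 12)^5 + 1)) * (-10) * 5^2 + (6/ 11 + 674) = -7605411242245/ 230719104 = -32963.94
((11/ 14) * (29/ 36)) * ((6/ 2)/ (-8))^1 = -319/ 1344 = -0.24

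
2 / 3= 0.67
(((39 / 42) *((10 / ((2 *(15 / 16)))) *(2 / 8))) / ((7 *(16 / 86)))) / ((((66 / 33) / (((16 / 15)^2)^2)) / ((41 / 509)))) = 187752448 / 3787914375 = 0.05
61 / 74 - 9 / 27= 109 / 222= 0.49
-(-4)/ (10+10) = 1/ 5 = 0.20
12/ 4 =3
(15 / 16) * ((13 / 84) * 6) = 195 / 224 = 0.87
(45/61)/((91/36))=1620/5551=0.29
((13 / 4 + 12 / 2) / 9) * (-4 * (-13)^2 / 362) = -6253 / 3258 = -1.92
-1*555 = -555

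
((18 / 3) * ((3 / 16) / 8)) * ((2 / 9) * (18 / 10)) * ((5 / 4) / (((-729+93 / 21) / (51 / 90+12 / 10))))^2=137641 / 263425884160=0.00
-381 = -381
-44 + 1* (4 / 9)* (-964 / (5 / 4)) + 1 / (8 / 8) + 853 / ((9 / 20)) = 7549 / 5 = 1509.80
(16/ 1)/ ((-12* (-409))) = 4/ 1227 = 0.00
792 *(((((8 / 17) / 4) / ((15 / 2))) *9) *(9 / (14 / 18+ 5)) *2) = 384912 / 1105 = 348.34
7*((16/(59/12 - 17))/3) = -448/145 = -3.09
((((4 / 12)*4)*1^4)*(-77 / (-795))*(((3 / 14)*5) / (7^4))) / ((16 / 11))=121 / 3054072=0.00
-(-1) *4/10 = 2/5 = 0.40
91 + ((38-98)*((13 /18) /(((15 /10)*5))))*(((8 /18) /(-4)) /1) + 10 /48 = 59519 /648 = 91.85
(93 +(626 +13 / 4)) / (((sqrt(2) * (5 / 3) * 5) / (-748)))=-1620729 * sqrt(2) / 50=-45841.14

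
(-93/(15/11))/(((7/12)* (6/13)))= -8866/35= -253.31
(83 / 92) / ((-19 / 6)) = -0.28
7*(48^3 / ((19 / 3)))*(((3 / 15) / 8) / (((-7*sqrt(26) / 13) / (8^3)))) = -569846.67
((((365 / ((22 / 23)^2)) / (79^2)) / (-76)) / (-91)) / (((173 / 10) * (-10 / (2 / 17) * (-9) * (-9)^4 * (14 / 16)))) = 193085 / 1587231076193309547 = 0.00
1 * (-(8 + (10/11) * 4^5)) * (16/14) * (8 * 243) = -160621056/77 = -2085987.74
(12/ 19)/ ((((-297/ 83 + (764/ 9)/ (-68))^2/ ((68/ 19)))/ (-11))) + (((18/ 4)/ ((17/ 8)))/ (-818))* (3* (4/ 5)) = -12653918557624044/ 11787599517320485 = -1.07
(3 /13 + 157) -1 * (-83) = 3123 /13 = 240.23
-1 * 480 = -480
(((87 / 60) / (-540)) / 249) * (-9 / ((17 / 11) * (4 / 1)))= 319 / 20318400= 0.00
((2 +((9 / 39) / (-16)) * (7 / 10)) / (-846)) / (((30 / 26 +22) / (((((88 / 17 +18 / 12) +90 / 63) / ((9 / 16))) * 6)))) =-2661377 / 303028740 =-0.01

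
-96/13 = -7.38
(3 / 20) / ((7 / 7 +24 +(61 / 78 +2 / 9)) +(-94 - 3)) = -351 / 166130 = -0.00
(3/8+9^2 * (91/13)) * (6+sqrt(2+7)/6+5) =104397/16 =6524.81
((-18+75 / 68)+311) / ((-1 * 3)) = -19999 / 204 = -98.03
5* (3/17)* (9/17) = 135/289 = 0.47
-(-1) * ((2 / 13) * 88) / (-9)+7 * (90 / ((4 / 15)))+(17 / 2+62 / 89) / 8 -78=380556881 / 166608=2284.15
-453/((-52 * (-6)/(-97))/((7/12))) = 102529/1248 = 82.15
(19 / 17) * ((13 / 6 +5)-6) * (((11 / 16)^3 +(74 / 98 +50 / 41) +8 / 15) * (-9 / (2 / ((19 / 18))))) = -126231980797 / 7194378240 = -17.55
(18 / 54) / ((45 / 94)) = 94 / 135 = 0.70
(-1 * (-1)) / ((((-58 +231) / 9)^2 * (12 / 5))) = 135 / 119716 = 0.00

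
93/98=0.95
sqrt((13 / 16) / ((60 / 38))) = sqrt(7410) / 120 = 0.72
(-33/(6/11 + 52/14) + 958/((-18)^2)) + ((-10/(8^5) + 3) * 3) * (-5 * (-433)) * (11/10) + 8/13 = 30312828979063/1414692864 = 21427.14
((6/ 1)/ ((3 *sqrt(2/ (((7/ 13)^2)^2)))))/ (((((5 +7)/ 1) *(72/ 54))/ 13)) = 49 *sqrt(2)/ 208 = 0.33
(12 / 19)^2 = 144 / 361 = 0.40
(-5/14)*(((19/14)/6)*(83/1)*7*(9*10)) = -118275/28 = -4224.11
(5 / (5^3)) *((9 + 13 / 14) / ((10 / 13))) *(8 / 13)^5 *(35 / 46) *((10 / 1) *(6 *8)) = 54657024 / 3284515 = 16.64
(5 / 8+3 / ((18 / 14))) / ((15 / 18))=71 / 20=3.55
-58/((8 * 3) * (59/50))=-725/354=-2.05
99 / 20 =4.95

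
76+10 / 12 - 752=-4051 / 6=-675.17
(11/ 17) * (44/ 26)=242/ 221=1.10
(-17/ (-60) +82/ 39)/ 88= 1861/ 68640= 0.03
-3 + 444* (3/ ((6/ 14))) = 3105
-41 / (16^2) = -41 / 256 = -0.16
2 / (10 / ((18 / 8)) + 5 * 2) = 9 / 65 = 0.14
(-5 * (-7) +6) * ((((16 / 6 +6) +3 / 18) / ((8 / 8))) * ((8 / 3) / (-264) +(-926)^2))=184466237279 / 594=310549221.01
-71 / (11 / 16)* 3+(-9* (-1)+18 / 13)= -42819 / 143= -299.43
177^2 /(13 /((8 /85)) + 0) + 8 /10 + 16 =269196 /1105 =243.62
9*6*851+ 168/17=781386/17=45963.88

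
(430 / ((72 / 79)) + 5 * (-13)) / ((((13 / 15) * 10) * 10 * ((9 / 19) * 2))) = 55651 / 11232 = 4.95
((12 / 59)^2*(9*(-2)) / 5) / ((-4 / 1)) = 648 / 17405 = 0.04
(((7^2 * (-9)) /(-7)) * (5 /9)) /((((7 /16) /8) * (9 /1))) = 640 /9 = 71.11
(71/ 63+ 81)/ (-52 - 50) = -2587/ 3213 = -0.81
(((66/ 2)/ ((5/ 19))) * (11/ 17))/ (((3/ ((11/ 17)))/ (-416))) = -10520224/ 1445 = -7280.43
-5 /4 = -1.25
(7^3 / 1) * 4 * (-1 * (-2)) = 2744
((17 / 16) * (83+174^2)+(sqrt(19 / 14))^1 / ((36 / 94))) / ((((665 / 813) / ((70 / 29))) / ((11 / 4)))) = 140107 * sqrt(266) / 92568+4615509129 / 17632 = 261793.58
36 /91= 0.40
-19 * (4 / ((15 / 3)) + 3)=-361 / 5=-72.20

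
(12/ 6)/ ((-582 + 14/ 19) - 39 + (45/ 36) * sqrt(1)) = -152/ 47045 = -0.00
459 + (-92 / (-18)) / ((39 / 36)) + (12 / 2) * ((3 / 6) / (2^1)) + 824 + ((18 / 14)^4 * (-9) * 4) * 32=-348103057 / 187278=-1858.75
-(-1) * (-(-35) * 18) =630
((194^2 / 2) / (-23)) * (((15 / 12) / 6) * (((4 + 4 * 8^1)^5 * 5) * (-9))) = 10667367187200 / 23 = 463798573356.52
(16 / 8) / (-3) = -2 / 3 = -0.67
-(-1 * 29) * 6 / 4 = 87 / 2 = 43.50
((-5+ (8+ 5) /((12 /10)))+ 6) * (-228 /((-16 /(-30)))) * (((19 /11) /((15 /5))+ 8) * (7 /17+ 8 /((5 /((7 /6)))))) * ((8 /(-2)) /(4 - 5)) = -221806627 /561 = -395377.23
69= 69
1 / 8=0.12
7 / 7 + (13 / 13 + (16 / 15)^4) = 3.29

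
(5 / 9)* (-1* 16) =-80 / 9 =-8.89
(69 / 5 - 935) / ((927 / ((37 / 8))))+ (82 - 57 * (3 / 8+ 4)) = -6376687 / 37080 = -171.97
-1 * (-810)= 810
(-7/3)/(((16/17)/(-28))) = 833/12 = 69.42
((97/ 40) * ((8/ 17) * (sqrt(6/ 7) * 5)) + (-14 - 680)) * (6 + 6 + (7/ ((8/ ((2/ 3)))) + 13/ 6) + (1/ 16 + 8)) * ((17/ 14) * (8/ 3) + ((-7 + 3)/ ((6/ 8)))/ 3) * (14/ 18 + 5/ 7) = -136914055/ 3969 + 38272805 * sqrt(42)/ 944622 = -34233.28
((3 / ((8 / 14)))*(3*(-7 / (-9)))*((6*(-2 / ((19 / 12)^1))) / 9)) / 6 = -98 / 57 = -1.72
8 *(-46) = -368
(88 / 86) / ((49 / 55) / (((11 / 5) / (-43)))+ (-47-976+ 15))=-5324 / 5335225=-0.00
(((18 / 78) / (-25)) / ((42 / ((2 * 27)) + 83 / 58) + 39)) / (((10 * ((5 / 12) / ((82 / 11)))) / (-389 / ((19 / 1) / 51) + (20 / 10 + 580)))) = 6765514632 / 36528366875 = 0.19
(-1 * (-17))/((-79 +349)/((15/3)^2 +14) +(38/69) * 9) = 5083/3552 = 1.43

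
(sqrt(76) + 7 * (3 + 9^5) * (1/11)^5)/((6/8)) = 551152/161051 + 8 * sqrt(19)/3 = 15.05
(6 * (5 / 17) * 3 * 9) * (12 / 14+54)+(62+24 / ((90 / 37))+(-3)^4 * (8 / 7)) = 708446 / 255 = 2778.22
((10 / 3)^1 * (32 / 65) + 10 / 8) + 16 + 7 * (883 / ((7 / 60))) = 8267827 / 156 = 52998.89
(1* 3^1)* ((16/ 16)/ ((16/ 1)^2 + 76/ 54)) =81/ 6950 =0.01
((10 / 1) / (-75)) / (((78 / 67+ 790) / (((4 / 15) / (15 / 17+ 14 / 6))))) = -1139 / 81499800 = -0.00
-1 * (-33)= 33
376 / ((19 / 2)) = 752 / 19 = 39.58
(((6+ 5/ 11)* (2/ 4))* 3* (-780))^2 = 6900624900/ 121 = 57029957.85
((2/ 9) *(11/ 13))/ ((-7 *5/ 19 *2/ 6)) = -418/ 1365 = -0.31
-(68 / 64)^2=-289 / 256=-1.13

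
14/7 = 2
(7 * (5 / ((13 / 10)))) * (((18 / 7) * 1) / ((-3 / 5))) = -1500 / 13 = -115.38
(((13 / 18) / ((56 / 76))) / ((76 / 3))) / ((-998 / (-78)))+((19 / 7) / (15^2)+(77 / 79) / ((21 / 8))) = 54835537 / 141915600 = 0.39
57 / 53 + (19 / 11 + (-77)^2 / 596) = 4430471 / 347468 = 12.75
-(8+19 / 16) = -147 / 16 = -9.19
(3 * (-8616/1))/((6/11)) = -47388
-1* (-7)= 7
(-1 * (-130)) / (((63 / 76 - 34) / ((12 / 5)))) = -23712 / 2521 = -9.41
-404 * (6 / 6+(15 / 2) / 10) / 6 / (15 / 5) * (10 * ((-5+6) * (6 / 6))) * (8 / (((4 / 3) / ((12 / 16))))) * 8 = -14140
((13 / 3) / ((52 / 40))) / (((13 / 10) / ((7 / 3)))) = 700 / 117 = 5.98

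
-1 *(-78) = 78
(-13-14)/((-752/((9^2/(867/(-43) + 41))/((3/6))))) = 94041/336896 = 0.28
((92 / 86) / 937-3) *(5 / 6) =-604135 / 241746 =-2.50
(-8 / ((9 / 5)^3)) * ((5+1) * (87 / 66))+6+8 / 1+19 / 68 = 623483 / 181764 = 3.43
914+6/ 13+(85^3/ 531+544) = 18051385/ 6903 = 2615.01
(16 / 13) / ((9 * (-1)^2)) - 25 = -2909 / 117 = -24.86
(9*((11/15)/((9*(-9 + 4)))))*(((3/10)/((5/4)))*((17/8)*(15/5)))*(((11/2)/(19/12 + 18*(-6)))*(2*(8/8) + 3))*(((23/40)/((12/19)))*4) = 2696727/12770000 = 0.21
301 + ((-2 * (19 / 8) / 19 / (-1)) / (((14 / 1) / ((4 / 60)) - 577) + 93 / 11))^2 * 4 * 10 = 9364192477 / 31110272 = 301.00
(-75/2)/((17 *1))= -75/34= -2.21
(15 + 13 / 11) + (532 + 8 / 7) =42298 / 77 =549.32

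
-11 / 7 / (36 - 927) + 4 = 4.00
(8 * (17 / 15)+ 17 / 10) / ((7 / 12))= 646 / 35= 18.46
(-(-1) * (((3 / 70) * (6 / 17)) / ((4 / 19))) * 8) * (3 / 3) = 342 / 595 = 0.57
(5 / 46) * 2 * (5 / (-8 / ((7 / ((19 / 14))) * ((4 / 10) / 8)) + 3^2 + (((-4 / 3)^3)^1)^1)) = -33075 / 742187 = -0.04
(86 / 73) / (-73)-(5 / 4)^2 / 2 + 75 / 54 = 907807 / 1534752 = 0.59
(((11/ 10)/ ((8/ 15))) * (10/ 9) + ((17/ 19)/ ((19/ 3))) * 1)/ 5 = 21079/ 43320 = 0.49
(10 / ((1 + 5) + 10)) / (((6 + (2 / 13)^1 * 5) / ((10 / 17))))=0.05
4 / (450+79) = 4 / 529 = 0.01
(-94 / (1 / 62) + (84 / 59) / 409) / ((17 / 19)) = -2672072296 / 410227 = -6513.64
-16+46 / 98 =-761 / 49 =-15.53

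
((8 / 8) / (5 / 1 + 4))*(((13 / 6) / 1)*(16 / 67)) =104 / 1809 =0.06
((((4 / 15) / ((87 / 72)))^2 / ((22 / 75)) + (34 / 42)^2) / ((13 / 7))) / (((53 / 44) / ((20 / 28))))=67018300 / 255537009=0.26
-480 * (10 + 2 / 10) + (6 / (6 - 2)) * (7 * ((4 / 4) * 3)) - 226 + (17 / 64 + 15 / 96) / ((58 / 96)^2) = -8560277 / 1682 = -5089.34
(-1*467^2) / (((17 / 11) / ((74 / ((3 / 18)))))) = -1065146676 / 17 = -62655686.82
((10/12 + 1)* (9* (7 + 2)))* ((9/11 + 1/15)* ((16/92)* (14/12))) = 3066/115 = 26.66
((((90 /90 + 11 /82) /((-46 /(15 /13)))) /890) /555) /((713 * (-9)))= 1 /111418128120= 0.00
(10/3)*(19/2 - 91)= -815/3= -271.67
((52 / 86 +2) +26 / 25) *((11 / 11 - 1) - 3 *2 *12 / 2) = -141048 / 1075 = -131.21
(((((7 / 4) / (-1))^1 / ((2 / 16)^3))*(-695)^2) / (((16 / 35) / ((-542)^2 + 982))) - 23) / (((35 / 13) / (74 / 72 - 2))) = 3627579615842299 / 36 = 100766100440063.86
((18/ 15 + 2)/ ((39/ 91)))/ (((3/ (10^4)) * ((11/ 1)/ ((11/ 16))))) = 14000/ 9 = 1555.56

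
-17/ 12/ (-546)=17/ 6552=0.00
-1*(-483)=483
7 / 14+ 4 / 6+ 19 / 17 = 233 / 102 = 2.28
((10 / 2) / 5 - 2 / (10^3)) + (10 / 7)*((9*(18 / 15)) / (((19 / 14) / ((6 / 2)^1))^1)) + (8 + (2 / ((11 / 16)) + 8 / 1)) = 5644291 / 104500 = 54.01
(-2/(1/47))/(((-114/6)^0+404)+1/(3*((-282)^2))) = -22425768/96621661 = -0.23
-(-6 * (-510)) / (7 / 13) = -39780 / 7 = -5682.86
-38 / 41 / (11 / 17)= -646 / 451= -1.43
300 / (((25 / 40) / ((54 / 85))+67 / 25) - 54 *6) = -3240000 / 3459631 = -0.94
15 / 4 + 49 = 211 / 4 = 52.75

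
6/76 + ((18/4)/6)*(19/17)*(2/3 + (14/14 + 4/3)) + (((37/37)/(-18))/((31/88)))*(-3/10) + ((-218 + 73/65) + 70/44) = -3653732725/17182308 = -212.65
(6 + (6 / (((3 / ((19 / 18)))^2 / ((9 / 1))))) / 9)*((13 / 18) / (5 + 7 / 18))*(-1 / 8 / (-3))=42601 / 1131408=0.04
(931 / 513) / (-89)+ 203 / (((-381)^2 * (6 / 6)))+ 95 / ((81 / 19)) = 22.26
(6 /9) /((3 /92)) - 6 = 130 /9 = 14.44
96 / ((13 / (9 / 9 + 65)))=6336 / 13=487.38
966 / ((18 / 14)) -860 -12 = -362 / 3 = -120.67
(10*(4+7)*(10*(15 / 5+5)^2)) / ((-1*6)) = -11733.33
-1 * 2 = -2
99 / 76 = 1.30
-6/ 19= -0.32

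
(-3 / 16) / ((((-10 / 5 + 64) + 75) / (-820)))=615 / 548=1.12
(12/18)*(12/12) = 2/3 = 0.67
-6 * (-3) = 18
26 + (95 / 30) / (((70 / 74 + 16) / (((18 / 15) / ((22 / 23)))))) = 95231 / 3630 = 26.23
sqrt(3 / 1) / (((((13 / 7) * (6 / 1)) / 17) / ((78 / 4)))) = 119 * sqrt(3) / 4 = 51.53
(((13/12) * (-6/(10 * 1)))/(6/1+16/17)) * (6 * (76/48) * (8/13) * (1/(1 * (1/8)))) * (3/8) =-969/590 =-1.64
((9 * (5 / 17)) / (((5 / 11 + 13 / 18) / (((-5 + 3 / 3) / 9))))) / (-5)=0.20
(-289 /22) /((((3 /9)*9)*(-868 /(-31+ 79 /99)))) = -0.15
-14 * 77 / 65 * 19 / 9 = -20482 / 585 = -35.01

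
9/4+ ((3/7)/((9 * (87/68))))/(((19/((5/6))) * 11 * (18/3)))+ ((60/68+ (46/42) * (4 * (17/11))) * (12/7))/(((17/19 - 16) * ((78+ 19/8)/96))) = 811688057071/669345924492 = 1.21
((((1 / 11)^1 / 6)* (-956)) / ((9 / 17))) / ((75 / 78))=-211276 / 7425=-28.45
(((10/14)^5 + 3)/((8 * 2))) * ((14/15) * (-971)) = -25996583/144060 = -180.46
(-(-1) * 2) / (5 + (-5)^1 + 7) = 2 / 7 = 0.29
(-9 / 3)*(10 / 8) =-15 / 4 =-3.75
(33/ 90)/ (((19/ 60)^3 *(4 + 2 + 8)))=39600/ 48013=0.82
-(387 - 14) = -373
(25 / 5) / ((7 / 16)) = 11.43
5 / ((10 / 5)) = 5 / 2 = 2.50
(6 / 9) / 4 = 1 / 6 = 0.17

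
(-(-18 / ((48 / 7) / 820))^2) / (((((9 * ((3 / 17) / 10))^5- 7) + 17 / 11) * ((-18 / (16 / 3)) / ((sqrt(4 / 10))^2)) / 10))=-25729484271260000000 / 25556952486069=-1006750.87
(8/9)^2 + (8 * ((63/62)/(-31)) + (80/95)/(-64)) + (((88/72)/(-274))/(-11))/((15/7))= 2086695313/4052402460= 0.51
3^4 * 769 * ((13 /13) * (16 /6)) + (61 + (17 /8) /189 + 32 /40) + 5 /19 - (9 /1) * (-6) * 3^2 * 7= 24356758207 /143640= 169568.07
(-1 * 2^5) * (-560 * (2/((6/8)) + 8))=573440/3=191146.67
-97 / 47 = -2.06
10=10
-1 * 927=-927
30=30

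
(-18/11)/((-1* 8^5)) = 9/180224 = 0.00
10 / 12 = 5 / 6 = 0.83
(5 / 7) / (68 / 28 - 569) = -5 / 3966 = -0.00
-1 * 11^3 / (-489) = 1331 / 489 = 2.72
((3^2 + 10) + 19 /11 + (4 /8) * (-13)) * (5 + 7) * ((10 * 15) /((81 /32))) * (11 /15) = 200320 /27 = 7419.26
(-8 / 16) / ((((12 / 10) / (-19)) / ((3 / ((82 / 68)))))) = 1615 / 82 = 19.70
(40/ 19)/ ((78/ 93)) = 620/ 247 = 2.51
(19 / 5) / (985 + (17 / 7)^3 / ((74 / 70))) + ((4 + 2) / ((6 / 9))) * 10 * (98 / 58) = 39919657463 / 262503650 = 152.07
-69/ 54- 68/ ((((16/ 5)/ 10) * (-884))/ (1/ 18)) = -263/ 208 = -1.26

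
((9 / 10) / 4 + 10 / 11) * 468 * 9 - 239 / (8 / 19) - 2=4207.17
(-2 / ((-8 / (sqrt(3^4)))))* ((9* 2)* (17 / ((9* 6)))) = 51 / 4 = 12.75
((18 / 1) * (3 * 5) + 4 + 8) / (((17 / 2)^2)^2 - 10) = 0.05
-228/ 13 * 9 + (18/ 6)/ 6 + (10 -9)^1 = -4065/ 26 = -156.35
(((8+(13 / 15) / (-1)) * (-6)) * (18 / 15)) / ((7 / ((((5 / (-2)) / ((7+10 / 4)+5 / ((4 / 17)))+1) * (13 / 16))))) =-157183 / 28700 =-5.48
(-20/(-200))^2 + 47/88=1197/2200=0.54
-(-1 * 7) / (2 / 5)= 35 / 2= 17.50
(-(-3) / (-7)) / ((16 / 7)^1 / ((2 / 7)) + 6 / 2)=-0.04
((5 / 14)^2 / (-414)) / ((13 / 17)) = -425 / 1054872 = -0.00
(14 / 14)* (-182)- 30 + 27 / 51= -3595 / 17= -211.47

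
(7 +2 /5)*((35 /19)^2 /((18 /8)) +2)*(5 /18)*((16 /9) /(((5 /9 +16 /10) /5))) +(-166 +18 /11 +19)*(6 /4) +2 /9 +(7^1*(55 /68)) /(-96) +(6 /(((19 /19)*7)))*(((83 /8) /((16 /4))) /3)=-89062086063311 /475240639104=-187.40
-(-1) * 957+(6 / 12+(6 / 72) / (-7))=80429 / 84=957.49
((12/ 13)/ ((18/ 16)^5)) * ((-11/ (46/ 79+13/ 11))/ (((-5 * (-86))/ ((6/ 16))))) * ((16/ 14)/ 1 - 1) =-78307328/ 196785024345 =-0.00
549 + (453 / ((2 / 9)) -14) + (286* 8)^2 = 10475035 / 2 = 5237517.50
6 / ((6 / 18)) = 18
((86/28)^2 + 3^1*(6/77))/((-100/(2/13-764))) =20697099/280280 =73.84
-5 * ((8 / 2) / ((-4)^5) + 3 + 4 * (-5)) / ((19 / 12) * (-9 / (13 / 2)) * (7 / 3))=-282945 / 17024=-16.62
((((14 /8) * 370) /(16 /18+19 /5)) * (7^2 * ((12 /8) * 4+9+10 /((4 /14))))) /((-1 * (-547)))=71386875 /115417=618.51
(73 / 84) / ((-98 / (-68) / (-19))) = -23579 / 2058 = -11.46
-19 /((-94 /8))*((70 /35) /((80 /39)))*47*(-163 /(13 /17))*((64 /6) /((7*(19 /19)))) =-842384 /35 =-24068.11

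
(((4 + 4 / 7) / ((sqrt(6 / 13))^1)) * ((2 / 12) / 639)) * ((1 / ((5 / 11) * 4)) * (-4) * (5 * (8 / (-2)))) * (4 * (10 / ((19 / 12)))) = 1.95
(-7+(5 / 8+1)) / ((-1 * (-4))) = -43 / 32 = -1.34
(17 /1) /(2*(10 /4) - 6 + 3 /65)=-1105 /62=-17.82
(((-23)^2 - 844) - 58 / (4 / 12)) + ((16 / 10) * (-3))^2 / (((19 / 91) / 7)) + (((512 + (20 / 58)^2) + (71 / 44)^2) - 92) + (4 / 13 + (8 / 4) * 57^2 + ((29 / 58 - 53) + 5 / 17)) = 1222450224875327 / 170917775600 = 7152.27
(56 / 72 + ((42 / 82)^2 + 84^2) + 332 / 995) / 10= 53118576514 / 75266775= 705.74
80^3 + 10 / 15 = 1536002 / 3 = 512000.67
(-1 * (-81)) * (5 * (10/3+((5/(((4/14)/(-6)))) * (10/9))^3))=-643123650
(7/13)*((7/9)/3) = 49/351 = 0.14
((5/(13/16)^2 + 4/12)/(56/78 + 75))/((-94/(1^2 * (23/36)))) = -0.00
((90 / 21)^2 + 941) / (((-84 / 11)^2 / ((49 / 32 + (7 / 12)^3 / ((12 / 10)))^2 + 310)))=191307637952248169 / 37165897875456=5147.40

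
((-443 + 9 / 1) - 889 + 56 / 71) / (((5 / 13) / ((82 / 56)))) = -7148063 / 1420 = -5033.85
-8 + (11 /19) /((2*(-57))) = -17339 /2166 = -8.01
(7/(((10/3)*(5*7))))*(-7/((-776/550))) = 231/776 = 0.30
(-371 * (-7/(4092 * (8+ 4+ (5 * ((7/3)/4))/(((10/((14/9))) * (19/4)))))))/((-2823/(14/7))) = -148029/3982133210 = -0.00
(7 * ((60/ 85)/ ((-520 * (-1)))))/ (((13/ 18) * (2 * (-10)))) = -189/ 287300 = -0.00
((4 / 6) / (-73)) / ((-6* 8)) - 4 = -21023 / 5256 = -4.00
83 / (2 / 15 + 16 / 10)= 1245 / 26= 47.88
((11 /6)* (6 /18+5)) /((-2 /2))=-88 /9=-9.78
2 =2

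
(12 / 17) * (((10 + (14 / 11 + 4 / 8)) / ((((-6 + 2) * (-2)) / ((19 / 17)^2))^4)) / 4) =13196228482857 / 10686190726897664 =0.00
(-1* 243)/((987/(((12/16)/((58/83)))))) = -20169/76328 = -0.26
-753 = -753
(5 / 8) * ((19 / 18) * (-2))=-95 / 72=-1.32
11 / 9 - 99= -880 / 9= -97.78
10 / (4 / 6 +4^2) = 0.60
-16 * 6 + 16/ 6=-280/ 3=-93.33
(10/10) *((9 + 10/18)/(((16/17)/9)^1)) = 731/8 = 91.38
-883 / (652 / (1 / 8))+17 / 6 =2.66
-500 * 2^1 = -1000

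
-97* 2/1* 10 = -1940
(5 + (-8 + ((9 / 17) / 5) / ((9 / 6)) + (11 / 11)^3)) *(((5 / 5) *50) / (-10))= 164 / 17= 9.65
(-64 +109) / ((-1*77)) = -45 / 77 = -0.58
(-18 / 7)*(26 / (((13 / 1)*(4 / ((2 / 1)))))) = -18 / 7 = -2.57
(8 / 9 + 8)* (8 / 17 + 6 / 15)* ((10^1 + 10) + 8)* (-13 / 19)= -430976 / 2907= -148.25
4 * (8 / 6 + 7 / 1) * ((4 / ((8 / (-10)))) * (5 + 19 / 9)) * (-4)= 4740.74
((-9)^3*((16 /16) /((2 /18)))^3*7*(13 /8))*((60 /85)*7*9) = -9140253759 /34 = -268830992.91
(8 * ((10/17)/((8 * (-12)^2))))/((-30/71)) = -71/7344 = -0.01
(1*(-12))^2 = 144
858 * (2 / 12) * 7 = 1001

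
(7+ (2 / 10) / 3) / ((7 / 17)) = 1802 / 105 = 17.16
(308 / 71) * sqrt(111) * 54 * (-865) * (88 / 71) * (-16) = 20256445440 * sqrt(111) / 5041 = 42335825.32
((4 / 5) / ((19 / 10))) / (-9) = -8 / 171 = -0.05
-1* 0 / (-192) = 0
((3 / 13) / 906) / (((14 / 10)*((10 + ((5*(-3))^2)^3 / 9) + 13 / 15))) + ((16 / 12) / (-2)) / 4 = -260866536433 / 1565199219948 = -0.17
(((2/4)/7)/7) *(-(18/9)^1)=-1/49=-0.02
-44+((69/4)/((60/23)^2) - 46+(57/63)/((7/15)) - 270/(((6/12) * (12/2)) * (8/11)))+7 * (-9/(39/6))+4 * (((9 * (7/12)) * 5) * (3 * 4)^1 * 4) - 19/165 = 162144764009/33633600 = 4820.92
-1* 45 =-45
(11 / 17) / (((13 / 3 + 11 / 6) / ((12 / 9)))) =88 / 629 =0.14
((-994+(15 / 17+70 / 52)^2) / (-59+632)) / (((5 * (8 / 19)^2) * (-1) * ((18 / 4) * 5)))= 23250998117 / 268664572800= 0.09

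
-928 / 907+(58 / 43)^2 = 1335276 / 1677043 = 0.80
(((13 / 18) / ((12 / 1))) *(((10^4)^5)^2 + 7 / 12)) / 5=1560000000000000000000000000000000000000091 / 12960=120370370370370370370370400000000000000.00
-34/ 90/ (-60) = 17/ 2700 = 0.01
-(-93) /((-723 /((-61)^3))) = 7036411 /241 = 29196.73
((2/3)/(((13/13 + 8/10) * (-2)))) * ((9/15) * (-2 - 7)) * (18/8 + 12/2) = 33/4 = 8.25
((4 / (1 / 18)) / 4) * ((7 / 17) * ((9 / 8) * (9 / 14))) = 729 / 136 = 5.36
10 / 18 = 5 / 9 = 0.56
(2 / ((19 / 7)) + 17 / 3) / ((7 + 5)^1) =365 / 684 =0.53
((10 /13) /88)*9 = 45 /572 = 0.08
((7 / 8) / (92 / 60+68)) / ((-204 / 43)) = -215 / 81056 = -0.00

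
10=10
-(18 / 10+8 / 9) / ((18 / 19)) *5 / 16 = -2299 / 2592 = -0.89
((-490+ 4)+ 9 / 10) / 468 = -539 / 520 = -1.04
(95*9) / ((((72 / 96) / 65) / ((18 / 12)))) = 111150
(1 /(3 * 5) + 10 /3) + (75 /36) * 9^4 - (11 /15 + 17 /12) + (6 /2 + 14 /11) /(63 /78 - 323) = 1259648268 /92147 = 13669.99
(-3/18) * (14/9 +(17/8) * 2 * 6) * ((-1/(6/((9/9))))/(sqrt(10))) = 487 * sqrt(10)/6480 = 0.24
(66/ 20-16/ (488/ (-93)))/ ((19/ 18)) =34857/ 5795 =6.02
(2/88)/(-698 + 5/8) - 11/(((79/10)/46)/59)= -18321101418/4848151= -3778.99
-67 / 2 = -33.50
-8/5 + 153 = 757/5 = 151.40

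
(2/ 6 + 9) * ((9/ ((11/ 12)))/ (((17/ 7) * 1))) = 7056/ 187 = 37.73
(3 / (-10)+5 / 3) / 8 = 0.17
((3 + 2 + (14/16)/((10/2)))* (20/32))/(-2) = -207/128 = -1.62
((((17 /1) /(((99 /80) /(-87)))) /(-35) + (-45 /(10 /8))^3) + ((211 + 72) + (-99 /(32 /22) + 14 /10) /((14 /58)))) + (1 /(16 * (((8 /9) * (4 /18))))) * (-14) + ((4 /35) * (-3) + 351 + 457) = -6772816301 /147840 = -45811.80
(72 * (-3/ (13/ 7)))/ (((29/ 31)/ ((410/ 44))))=-4804380/ 4147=-1158.52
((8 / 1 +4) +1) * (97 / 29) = 1261 / 29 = 43.48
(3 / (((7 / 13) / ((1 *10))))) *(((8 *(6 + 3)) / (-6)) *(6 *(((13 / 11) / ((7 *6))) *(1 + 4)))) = -304200 / 539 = -564.38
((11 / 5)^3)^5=4177248169415651 / 30517578125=136880.07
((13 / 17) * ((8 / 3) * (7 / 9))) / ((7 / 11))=1144 / 459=2.49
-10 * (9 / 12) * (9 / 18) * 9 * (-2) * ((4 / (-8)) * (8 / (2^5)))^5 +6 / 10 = 195933 / 327680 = 0.60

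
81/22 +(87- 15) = 1665/22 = 75.68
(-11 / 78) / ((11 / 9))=-3 / 26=-0.12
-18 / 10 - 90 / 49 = -891 / 245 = -3.64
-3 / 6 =-1 / 2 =-0.50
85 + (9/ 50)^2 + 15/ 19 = 4076539/ 47500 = 85.82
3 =3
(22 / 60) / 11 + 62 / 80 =97 / 120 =0.81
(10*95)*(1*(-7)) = -6650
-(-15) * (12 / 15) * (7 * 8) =672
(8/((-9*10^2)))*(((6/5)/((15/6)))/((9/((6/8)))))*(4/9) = -8/50625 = -0.00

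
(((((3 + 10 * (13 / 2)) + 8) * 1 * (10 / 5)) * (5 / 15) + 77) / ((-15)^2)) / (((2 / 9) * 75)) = 383 / 11250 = 0.03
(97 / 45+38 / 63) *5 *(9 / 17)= 869 / 119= 7.30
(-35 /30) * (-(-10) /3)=-35 /9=-3.89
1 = 1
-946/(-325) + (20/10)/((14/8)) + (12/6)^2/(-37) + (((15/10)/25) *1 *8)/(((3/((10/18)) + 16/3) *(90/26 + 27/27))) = 222082808/56144725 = 3.96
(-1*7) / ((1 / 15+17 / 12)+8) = -420 / 569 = -0.74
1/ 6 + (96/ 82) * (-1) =-247/ 246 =-1.00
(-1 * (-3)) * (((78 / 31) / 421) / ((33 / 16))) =1248 / 143561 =0.01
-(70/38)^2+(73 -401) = -119633/361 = -331.39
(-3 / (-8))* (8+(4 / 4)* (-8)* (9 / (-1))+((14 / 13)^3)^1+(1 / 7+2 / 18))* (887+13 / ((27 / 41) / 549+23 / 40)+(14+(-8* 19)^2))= 279005106241865 / 379925013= 734368.88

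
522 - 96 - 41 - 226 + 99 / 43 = 6936 / 43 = 161.30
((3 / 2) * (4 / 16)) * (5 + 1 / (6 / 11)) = 41 / 16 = 2.56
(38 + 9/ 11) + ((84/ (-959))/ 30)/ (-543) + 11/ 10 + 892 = 1525179169/ 1636602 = 931.92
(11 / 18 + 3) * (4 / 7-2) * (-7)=325 / 9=36.11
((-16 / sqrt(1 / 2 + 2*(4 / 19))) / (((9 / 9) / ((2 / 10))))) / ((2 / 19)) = -152*sqrt(1330) / 175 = -31.68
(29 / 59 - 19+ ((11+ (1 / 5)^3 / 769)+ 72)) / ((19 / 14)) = 47.52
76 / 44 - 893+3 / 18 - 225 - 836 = -128839 / 66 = -1952.11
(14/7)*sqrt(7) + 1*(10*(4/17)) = 40/17 + 2*sqrt(7) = 7.64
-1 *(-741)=741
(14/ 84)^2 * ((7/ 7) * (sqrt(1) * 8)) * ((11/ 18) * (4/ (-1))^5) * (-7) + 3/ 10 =788723/ 810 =973.73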